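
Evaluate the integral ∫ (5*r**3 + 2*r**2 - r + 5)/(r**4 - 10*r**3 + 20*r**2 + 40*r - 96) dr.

Factor the denominator: (r - 6)*(r - 4)*(r - 2)*(r + 2).
Partial-fraction decomposition: 25/(192*(r + 2)) + 51/(32*(r - 2)) - 353/(24*(r - 4)) + 1151/(64*(r - 6)).
Integrate each term: A/(r−a) contributes A·log|r−a|.

1151*log(r - 6)/64 - 353*log(r - 4)/24 + 51*log(r - 2)/32 + 25*log(r + 2)/192 + C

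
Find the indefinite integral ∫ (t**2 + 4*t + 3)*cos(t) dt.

t**2*sin(t) + 4*t*sin(t) + 2*t*cos(t) + sin(t) + 4*cos(t) + C

Use integration by parts with u = t**2 + 4*t + 3, dv = cos(t) dt, so v = sin(t).
Apply parts 2 times (tabular method): alternate signs, differentiate u down to 0, integrate dv up.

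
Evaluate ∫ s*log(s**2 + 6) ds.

Let u = s**2 + 6, so du = (2*s) ds.
The integral becomes (1/2)·∫ log(u) du; integrate by parts with u′=log(u), dv′=du.

s**2*log(s**2 + 6)/2 - s**2/2 + 3*log(s**2 + 6) + C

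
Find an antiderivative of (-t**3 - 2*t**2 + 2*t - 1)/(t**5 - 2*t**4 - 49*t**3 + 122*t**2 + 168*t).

Factor the denominator: t*(t - 6)*(t - 4)*(t + 1)*(t + 7).
Partial-fraction decomposition: 115/(3003*(t + 7)) + 2/(105*(t + 1)) + 89/(440*(t - 4)) - 277/(1092*(t - 6)) - 1/(168*t).
Integrate each term: A/(t−a) contributes A·log|t−a|.

-log(t)/168 - 277*log(t - 6)/1092 + 89*log(t - 4)/440 + 2*log(t + 1)/105 + 115*log(t + 7)/3003 + C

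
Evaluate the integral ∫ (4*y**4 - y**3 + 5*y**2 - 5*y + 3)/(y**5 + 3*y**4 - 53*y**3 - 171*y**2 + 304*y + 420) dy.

Factor the denominator: (y - 7)*(y - 2)*(y + 1)*(y + 5)*(y + 6).
Partial-fraction decomposition: 5613/(520*(y + 6)) - 463/(56*(y + 5)) + 3/(80*(y + 1)) - 23/(280*(y - 2)) + 1579/(1040*(y - 7)).
Integrate each term: A/(y−a) contributes A·log|y−a|.

1579*log(y - 7)/1040 - 23*log(y - 2)/280 + 3*log(y + 1)/80 - 463*log(y + 5)/56 + 5613*log(y + 6)/520 + C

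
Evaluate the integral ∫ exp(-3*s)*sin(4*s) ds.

-3*exp(-3*s)*sin(4*s)/25 - 4*exp(-3*s)*cos(4*s)/25 + C

Let I denote the integral. Integrate by parts with u = sin(4*s), dv = exp(-3*s) ds, so v = -exp(-3*s)/3: I = -exp(-3*s)*sin(4*s)/3 + (4/3)·∫ exp(-3*s)*cos(4*s) ds.
Apply parts again with u = cos(4*s), dv = exp(-3*s) ds: ∫ exp(-3*s)*cos(4*s) ds = -exp(-3*s)*cos(4*s)/3 − (4/3)·I. Substituting back brings back I: I = -exp(-3*s)*sin(4*s)/3 - 4*exp(-3*s)*cos(4*s)/9 − (16/9)·I.
Solving for I: (1 + 16/9)·I equals the remaining terms, so I = (9/25)·(-exp(-3*s)*sin(4*s)/3 - 4*exp(-3*s)*cos(4*s)/9).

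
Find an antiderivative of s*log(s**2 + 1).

Let u = s**2 + 1, so du = (2*s) ds.
The integral becomes (1/2)·∫ log(u) du; integrate by parts with u′=log(u), dv′=du.

s**2*log(s**2 + 1)/2 - s**2/2 + log(s**2 + 1)/2 + C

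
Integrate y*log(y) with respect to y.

Use integration by parts with u = log(y), dv = y dy.
Then du = 1/y dy and v = y**2/2.

y**2*log(y)/2 - y**2/4 + C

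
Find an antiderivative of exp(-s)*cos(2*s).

2*exp(-s)*sin(2*s)/5 - exp(-s)*cos(2*s)/5 + C

Let I denote the integral. Integrate by parts with u = cos(2*s), dv = exp(-s) ds, so v = -exp(-s): I = -exp(-s)*cos(2*s) − 2·∫ exp(-s)*sin(2*s) ds.
Apply parts again with u = sin(2*s), dv = exp(-s) ds: ∫ exp(-s)*sin(2*s) ds = -exp(-s)*sin(2*s) + 2·I. Substituting back brings back I: I = 2*exp(-s)*sin(2*s) - exp(-s)*cos(2*s) − 4·I.
Solving for I: (1 + 4)·I equals the remaining terms, so I = (1/5)·(2*exp(-s)*sin(2*s) - exp(-s)*cos(2*s)).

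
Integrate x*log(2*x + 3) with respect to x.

x**2*log(2*x + 3)/2 - x**2/4 + 3*x/4 - 9*log(2*x + 3)/8 + C

Use integration by parts with u = log(2*x + 3), dv = x dx.
Then du = 2/(2*x + 3) dx and v = x**2/2.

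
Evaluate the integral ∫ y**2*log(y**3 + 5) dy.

y**3*log(y**3 + 5)/3 - y**3/3 + 5*log(y**3 + 5)/3 + C

Let u = y**3 + 5, so du = (3*y**2) dy.
The integral becomes (1/3)·∫ log(u) du; integrate by parts with u′=log(u), dv′=du.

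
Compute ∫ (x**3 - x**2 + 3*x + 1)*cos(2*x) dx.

Use integration by parts with u = x**3 - x**2 + 3*x + 1, dv = cos(2*x) dx, so v = sin(2*x)/2.
Apply parts 3 times (tabular method): alternate signs, differentiate u down to 0, integrate dv up.

x**3*sin(2*x)/2 - x**2*sin(2*x)/2 + 3*x**2*cos(2*x)/4 + 3*x*sin(2*x)/4 - x*cos(2*x)/2 + 3*sin(2*x)/4 + 3*cos(2*x)/8 + C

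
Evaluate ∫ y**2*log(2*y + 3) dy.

y**3*log(2*y + 3)/3 - y**3/9 + y**2/4 - 3*y/4 + 9*log(2*y + 3)/8 + C

Use integration by parts with u = log(2*y + 3), dv = y**2 dy.
Then du = 2/(2*y + 3) dy and v = y**3/3.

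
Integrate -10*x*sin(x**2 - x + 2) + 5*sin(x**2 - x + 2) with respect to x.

Let u = x**2 - x + 2, so du = (2*x - 1) dx.
Rewriting, the integral becomes -5·∫ sin(u) du = -5·-cos(u).
Substituting back, u = x**2 - x + 2.

5*cos(x**2 - x + 2) + C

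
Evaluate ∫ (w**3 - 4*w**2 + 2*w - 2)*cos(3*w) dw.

Use integration by parts with u = w**3 - 4*w**2 + 2*w - 2, dv = cos(3*w) dw, so v = sin(3*w)/3.
Apply parts 3 times (tabular method): alternate signs, differentiate u down to 0, integrate dv up.

w**3*sin(3*w)/3 - 4*w**2*sin(3*w)/3 + w**2*cos(3*w)/3 + 4*w*sin(3*w)/9 - 8*w*cos(3*w)/9 - 10*sin(3*w)/27 + 4*cos(3*w)/27 + C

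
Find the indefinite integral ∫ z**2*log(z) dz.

z**3*log(z)/3 - z**3/9 + C

Use integration by parts with u = log(z), dv = z**2 dz.
Then du = 1/z dz and v = z**3/3.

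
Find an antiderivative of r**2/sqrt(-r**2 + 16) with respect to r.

Substitute r = 4·sin(θ), so dr = 4·cos(θ) dθ and the radical becomes sqrt(-r**2 + 16) = 4·cos(θ) by the Pythagorean identity.
Integrate the resulting trig expression in θ, then back-substitute θ = asin(r/4), sin(θ) = r/4, cos(θ) = sqrt(-r**2 + 16)/4 (absorbing any constant into C).

-r*sqrt(-r**2 + 16)/2 + 8*asin(r/4) + C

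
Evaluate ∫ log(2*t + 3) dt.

Use integration by parts with u = log(2*t + 3), dv = dt.
Then du = 2/(2*t + 3) dt and v = t.

t*log(2*t + 3) - t + 3*log(2*t + 3)/2 + C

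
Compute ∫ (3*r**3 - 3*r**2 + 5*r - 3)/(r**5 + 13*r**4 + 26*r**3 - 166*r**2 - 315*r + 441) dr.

11*log(r - 3)/200 - log(r - 1)/256 - 21*log(r + 3)/64 + 1773*log(r + 7)/6400 - 607/(160*r + 1120) + C

Factor the denominator: (r - 3)*(r - 1)*(r + 3)*(r + 7)**2.
Partial-fraction decomposition: 1773/(6400*(r + 7)) + 607/(160*(r + 7)**2) - 21/(64*(r + 3)) - 1/(256*(r - 1)) + 11/(200*(r - 3)).
Integrate each term; A/(r−a) gives A·log|r−a|; A/(r−a)² gives −A/(r−a).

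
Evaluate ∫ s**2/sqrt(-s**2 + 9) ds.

-s*sqrt(-s**2 + 9)/2 + 9*asin(s/3)/2 + C

Substitute s = 3·sin(θ), so ds = 3·cos(θ) dθ and the radical becomes sqrt(-s**2 + 9) = 3·cos(θ) by the Pythagorean identity.
Integrate the resulting trig expression in θ, then back-substitute θ = asin(s/3), sin(θ) = s/3, cos(θ) = sqrt(-s**2 + 9)/3 (absorbing any constant into C).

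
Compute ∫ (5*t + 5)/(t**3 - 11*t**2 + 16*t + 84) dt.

40*log(t - 7)/9 - 35*log(t - 6)/8 - 5*log(t + 2)/72 + C

Factor the denominator: (t - 7)*(t - 6)*(t + 2).
Partial-fraction decomposition: -5/(72*(t + 2)) - 35/(8*(t - 6)) + 40/(9*(t - 7)).
Integrate each term: A/(t−a) contributes A·log|t−a|.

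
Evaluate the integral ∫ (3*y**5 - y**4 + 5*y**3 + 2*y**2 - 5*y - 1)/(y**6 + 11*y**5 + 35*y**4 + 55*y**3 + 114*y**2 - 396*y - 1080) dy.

Factor the denominator: (y - 2)*(y + 2)*(y + 5)*(y + 6)*(y**2 + 9).
Partial-fraction decomposition: -(5153*y + 17007)/(19890*(y**2 + 9)) + 25603/(1440*(y + 6)) - 3517/(238*(y + 5)) + 45/(208*(y + 2)) + 9/(224*(y - 2)).
Integrate each term; A/(y−a) gives A·log|y−a|; the (By+D)/(y²+p²) term gives a log and an atan.

9*log(y - 2)/224 + 45*log(y + 2)/208 - 3517*log(y + 5)/238 + 25603*log(y + 6)/1440 - 5153*log(y**2 + 9)/39780 - 5669*atan(y/3)/19890 + C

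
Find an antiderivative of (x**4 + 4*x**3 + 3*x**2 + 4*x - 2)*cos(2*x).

x**4*sin(2*x)/2 + 2*x**3*sin(2*x) + x**3*cos(2*x) + 3*x**2*cos(2*x) - x*sin(2*x) - sin(2*x) - cos(2*x)/2 + C

Use integration by parts with u = x**4 + 4*x**3 + 3*x**2 + 4*x - 2, dv = cos(2*x) dx, so v = sin(2*x)/2.
Apply parts 4 times (tabular method): alternate signs, differentiate u down to 0, integrate dv up.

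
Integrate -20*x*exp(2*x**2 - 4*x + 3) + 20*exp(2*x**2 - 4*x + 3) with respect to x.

Let u = 2*x**2 - 4*x + 3, so du = (4*x - 4) dx.
Rewriting, the integral becomes -5·∫ e^u du = -5·e^u.
Substituting back, u = 2*x**2 - 4*x + 3.

-5*exp(2*x**2 - 4*x + 3) + C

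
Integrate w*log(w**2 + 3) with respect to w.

w**2*log(w**2 + 3)/2 - w**2/2 + 3*log(w**2 + 3)/2 + C

Let u = w**2 + 3, so du = (2*w) dw.
The integral becomes (1/2)·∫ log(u) du; integrate by parts with u′=log(u), dv′=du.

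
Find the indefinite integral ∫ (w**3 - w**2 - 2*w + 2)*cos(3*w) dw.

Use integration by parts with u = w**3 - w**2 - 2*w + 2, dv = cos(3*w) dw, so v = sin(3*w)/3.
Apply parts 3 times (tabular method): alternate signs, differentiate u down to 0, integrate dv up.

w**3*sin(3*w)/3 - w**2*sin(3*w)/3 + w**2*cos(3*w)/3 - 8*w*sin(3*w)/9 - 2*w*cos(3*w)/9 + 20*sin(3*w)/27 - 8*cos(3*w)/27 + C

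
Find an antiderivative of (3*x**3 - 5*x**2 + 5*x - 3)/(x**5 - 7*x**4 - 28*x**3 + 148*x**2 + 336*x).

Factor the denominator: x*(x - 7)*(x - 6)*(x + 2)*(x + 4).
Partial-fraction decomposition: -59/(176*(x + 4)) + 19/(96*(x + 2)) - 33/(32*(x - 6)) + 272/(231*(x - 7)) - 1/(112*x).
Integrate each term: A/(x−a) contributes A·log|x−a|.

-log(x)/112 + 272*log(x - 7)/231 - 33*log(x - 6)/32 + 19*log(x + 2)/96 - 59*log(x + 4)/176 + C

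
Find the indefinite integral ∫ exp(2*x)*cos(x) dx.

Let I denote the integral. Integrate by parts with u = cos(x), dv = exp(2*x) dx, so v = exp(2*x)/2: I = exp(2*x)*cos(x)/2 + (1/2)·∫ exp(2*x)*sin(x) dx.
Apply parts again with u = sin(x), dv = exp(2*x) dx: ∫ exp(2*x)*sin(x) dx = exp(2*x)*sin(x)/2 − (1/2)·I. Substituting back brings back I: I = exp(2*x)*sin(x)/4 + exp(2*x)*cos(x)/2 − (1/4)·I.
Solving for I: (1 + 1/4)·I equals the remaining terms, so I = (4/5)·(exp(2*x)*sin(x)/4 + exp(2*x)*cos(x)/2).

exp(2*x)*sin(x)/5 + 2*exp(2*x)*cos(x)/5 + C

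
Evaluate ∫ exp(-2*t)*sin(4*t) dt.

Let I denote the integral. Integrate by parts with u = sin(4*t), dv = exp(-2*t) dt, so v = -exp(-2*t)/2: I = -exp(-2*t)*sin(4*t)/2 + 2·∫ exp(-2*t)*cos(4*t) dt.
Apply parts again with u = cos(4*t), dv = exp(-2*t) dt: ∫ exp(-2*t)*cos(4*t) dt = -exp(-2*t)*cos(4*t)/2 − 2·I. Substituting back brings back I: I = -exp(-2*t)*sin(4*t)/2 - exp(-2*t)*cos(4*t) − 4·I.
Solving for I: (1 + 4)·I equals the remaining terms, so I = (1/5)·(-exp(-2*t)*sin(4*t)/2 - exp(-2*t)*cos(4*t)).

-exp(-2*t)*sin(4*t)/10 - exp(-2*t)*cos(4*t)/5 + C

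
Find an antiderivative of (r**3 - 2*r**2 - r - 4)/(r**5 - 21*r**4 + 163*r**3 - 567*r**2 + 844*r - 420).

Factor the denominator: (r - 7)*(r - 6)*(r - 5)*(r - 2)*(r - 1).
Partial-fraction decomposition: -1/(20*(r - 1)) + 1/(10*(r - 2)) + 11/(4*(r - 5)) - 67/(10*(r - 6)) + 39/(10*(r - 7)).
Integrate each term: A/(r−a) contributes A·log|r−a|.

39*log(r - 7)/10 - 67*log(r - 6)/10 + 11*log(r - 5)/4 + log(r - 2)/10 - log(r - 1)/20 + C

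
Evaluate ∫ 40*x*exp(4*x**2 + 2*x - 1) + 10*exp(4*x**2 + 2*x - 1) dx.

5*exp(4*x**2 + 2*x - 1) + C

Let u = 4*x**2 + 2*x - 1, so du = (8*x + 2) dx.
Rewriting, the integral becomes 5·∫ e^u du = 5·e^u.
Substituting back, u = 4*x**2 + 2*x - 1.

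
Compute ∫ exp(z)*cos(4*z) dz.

4*exp(z)*sin(4*z)/17 + exp(z)*cos(4*z)/17 + C

Let I denote the integral. Integrate by parts with u = cos(4*z), dv = exp(z) dz, so v = exp(z): I = exp(z)*cos(4*z) + 4·∫ exp(z)*sin(4*z) dz.
Apply parts again with u = sin(4*z), dv = exp(z) dz: ∫ exp(z)*sin(4*z) dz = exp(z)*sin(4*z) − 4·I. Substituting back brings back I: I = 4*exp(z)*sin(4*z) + exp(z)*cos(4*z) − 16·I.
Solving for I: (1 + 16)·I equals the remaining terms, so I = (1/17)·(4*exp(z)*sin(4*z) + exp(z)*cos(4*z)).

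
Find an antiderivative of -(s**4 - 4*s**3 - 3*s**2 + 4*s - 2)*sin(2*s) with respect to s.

Use integration by parts with u = s**4 - 4*s**3 - 3*s**2 + 4*s - 2, dv = -sin(2*s) ds, so v = cos(2*s)/2.
Apply parts 4 times (tabular method): alternate signs, differentiate u down to 0, integrate dv up.

s**4*cos(2*s)/2 - s**3*sin(2*s) - 2*s**3*cos(2*s) + 3*s**2*sin(2*s) - 3*s**2*cos(2*s) + 3*s*sin(2*s) + 5*s*cos(2*s) - 5*sin(2*s)/2 + cos(2*s)/2 + C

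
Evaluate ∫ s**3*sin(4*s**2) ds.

-s**2*cos(4*s**2)/8 + sin(4*s**2)/32 + C

Let u = s², du = 2s ds; rewrite as (1/2)∫ u^1·sin(4u) du.
Now integrate by parts 1 time.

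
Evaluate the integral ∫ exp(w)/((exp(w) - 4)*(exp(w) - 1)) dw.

Let u = e^w, du = e^w dw.
The integral becomes ∫ du/((u-1)(u-4)); decompose into partial fractions.

log(exp(w) - 4)/3 - log(exp(w) - 1)/3 + C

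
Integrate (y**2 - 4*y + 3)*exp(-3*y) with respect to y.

Use integration by parts with u = y**2 - 4*y + 3, dv = exp(-3*y) dy, so v = -exp(-3*y)/3.
Apply parts 2 times (tabular method): alternate signs, differentiate u down to 0, integrate dv up.

(-9*y**2 + 30*y - 17)*exp(-3*y)/27 + C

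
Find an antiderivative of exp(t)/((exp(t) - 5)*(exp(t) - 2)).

log(exp(t) - 5)/3 - log(exp(t) - 2)/3 + C

Let u = e^t, du = e^t dt.
The integral becomes ∫ du/((u-2)(u-5)); decompose into partial fractions.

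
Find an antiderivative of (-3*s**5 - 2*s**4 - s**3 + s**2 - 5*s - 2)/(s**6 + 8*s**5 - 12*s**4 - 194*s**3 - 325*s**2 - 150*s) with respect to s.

log(s)/75 - 448*log(s - 5)/825 - 127*log(s + 1)/1200 + 4149*log(s + 5)/400 - 10508*log(s + 6)/825 - 1/(20*s + 20) + C

Factor the denominator: s*(s - 5)*(s + 1)**2*(s + 5)*(s + 6).
Partial-fraction decomposition: -10508/(825*(s + 6)) + 4149/(400*(s + 5)) - 127/(1200*(s + 1)) + 1/(20*(s + 1)**2) - 448/(825*(s - 5)) + 1/(75*s).
Integrate each term; A/(s−a) gives A·log|s−a|; A/(s−a)² gives −A/(s−a).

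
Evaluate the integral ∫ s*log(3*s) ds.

Use integration by parts with u = log(3*s), dv = s ds.
Then du = 1/s ds and v = s**2/2.

s**2*(log(s) + log(3))/2 - s**2/4 + C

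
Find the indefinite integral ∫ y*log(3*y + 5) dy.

Use integration by parts with u = log(3*y + 5), dv = y dy.
Then du = 3/(3*y + 5) dy and v = y**2/2.

y**2*log(3*y + 5)/2 - y**2/4 + 5*y/6 - 25*log(3*y + 5)/18 + C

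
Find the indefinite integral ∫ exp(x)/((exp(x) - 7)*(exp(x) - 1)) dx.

log(exp(x) - 7)/6 - log(exp(x) - 1)/6 + C

Let u = e^x, du = e^x dx.
The integral becomes ∫ du/((u-7)(u-1)); decompose into partial fractions.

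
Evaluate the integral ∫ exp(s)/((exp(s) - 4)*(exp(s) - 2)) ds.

Let u = e^s, du = e^s ds.
The integral becomes ∫ du/((u-4)(u-2)); decompose into partial fractions.

log(exp(s) - 4)/2 - log(exp(s) - 2)/2 + C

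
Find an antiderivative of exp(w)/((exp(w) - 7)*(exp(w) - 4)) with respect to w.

Let u = e^w, du = e^w dw.
The integral becomes ∫ du/((u-4)(u-7)); decompose into partial fractions.

log(exp(w) - 7)/3 - log(exp(w) - 4)/3 + C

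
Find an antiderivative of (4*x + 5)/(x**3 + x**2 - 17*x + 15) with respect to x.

17*log(x - 3)/16 - 3*log(x - 1)/4 - 5*log(x + 5)/16 + C

Factor the denominator: (x - 3)*(x - 1)*(x + 5).
Partial-fraction decomposition: -5/(16*(x + 5)) - 3/(4*(x - 1)) + 17/(16*(x - 3)).
Integrate each term: A/(x−a) contributes A·log|x−a|.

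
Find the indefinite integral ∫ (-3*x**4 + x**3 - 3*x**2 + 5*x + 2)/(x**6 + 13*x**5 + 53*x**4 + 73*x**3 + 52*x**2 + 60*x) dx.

Factor the denominator: x*(x + 2)*(x + 5)*(x + 6)*(x**2 + 1).
Partial-fraction decomposition: -(149*x - 43)/(2405*(x**2 + 1)) + 530/(111*(x + 6)) - 1049/(195*(x + 5)) + 19/(30*(x + 2)) + 1/(30*x).
Integrate each term; A/(x−a) gives A·log|x−a|; the (Bx+D)/(x²+p²) term gives a log and an atan.

log(x)/30 + 19*log(x + 2)/30 - 1049*log(x + 5)/195 + 530*log(x + 6)/111 - 149*log(x**2 + 1)/4810 + 43*atan(x)/2405 + C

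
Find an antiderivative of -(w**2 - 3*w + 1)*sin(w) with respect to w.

Use integration by parts with u = w**2 - 3*w + 1, dv = -sin(w) dw, so v = cos(w).
Apply parts 2 times (tabular method): alternate signs, differentiate u down to 0, integrate dv up.

w**2*cos(w) - 2*w*sin(w) - 3*w*cos(w) + 3*sin(w) - cos(w) + C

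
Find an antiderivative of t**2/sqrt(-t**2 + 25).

-t*sqrt(-t**2 + 25)/2 + 25*asin(t/5)/2 + C

Substitute t = 5·sin(θ), so dt = 5·cos(θ) dθ and the radical becomes sqrt(-t**2 + 25) = 5·cos(θ) by the Pythagorean identity.
Integrate the resulting trig expression in θ, then back-substitute θ = asin(t/5), sin(θ) = t/5, cos(θ) = sqrt(-t**2 + 25)/5 (absorbing any constant into C).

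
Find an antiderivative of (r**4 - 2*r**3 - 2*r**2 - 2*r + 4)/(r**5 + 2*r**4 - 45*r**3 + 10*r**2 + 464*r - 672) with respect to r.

23*log(r - 4)/44 - log(r - 3)/10 - 2*log(r - 2)/27 - 13*log(r + 4)/36 + 3007*log(r + 7)/2970 + C

Factor the denominator: (r - 4)*(r - 3)*(r - 2)*(r + 4)*(r + 7).
Partial-fraction decomposition: 3007/(2970*(r + 7)) - 13/(36*(r + 4)) - 2/(27*(r - 2)) - 1/(10*(r - 3)) + 23/(44*(r - 4)).
Integrate each term: A/(r−a) contributes A·log|r−a|.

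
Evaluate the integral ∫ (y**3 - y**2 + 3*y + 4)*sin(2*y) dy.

-y**3*cos(2*y)/2 + 3*y**2*sin(2*y)/4 + y**2*cos(2*y)/2 - y*sin(2*y)/2 - 3*y*cos(2*y)/4 + 3*sin(2*y)/8 - 9*cos(2*y)/4 + C

Use integration by parts with u = y**3 - y**2 + 3*y + 4, dv = sin(2*y) dy, so v = -cos(2*y)/2.
Apply parts 3 times (tabular method): alternate signs, differentiate u down to 0, integrate dv up.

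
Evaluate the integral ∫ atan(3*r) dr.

Use integration by parts with u = arctan(3*r), dv = dr.
Then du = 3/(9*r**2 + 1) dr.

r*atan(3*r) - log(9*r**2 + 1)/6 + C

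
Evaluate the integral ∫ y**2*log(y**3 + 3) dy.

Let u = y**3 + 3, so du = (3*y**2) dy.
The integral becomes (1/3)·∫ log(u) du; integrate by parts with u′=log(u), dv′=du.

y**3*log(y**3 + 3)/3 - y**3/3 + log(y**3 + 3) + C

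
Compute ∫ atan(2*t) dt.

t*atan(2*t) - log(4*t**2 + 1)/4 + C

Use integration by parts with u = arctan(2*t), dv = dt.
Then du = 2/(4*t**2 + 1) dt.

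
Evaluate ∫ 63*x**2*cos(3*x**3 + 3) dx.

7*sin(3*x**3 + 3) + C

Let u = 3*x**3 + 3, so du = (9*x**2) dx.
Rewriting, the integral becomes 7·∫ cos(u) du = 7·sin(u).
Substituting back, u = 3*x**3 + 3.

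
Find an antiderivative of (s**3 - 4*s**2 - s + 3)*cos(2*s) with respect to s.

Use integration by parts with u = s**3 - 4*s**2 - s + 3, dv = cos(2*s) ds, so v = sin(2*s)/2.
Apply parts 3 times (tabular method): alternate signs, differentiate u down to 0, integrate dv up.

s**3*sin(2*s)/2 - 2*s**2*sin(2*s) + 3*s**2*cos(2*s)/4 - 5*s*sin(2*s)/4 - 2*s*cos(2*s) + 5*sin(2*s)/2 - 5*cos(2*s)/8 + C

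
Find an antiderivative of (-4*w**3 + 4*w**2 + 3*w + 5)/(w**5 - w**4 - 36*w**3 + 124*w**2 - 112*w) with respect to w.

-5*log(w)/112 - 175*log(w - 4)/176 + 64*log(w - 2)/81 + 1552*log(w + 7)/6237 - 5/(36*w - 72) + C

Factor the denominator: w*(w - 4)*(w - 2)**2*(w + 7).
Partial-fraction decomposition: 1552/(6237*(w + 7)) + 64/(81*(w - 2)) + 5/(36*(w - 2)**2) - 175/(176*(w - 4)) - 5/(112*w).
Integrate each term; A/(w−a) gives A·log|w−a|; A/(w−a)² gives −A/(w−a).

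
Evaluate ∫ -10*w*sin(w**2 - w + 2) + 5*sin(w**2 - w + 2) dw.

Let u = w**2 - w + 2, so du = (2*w - 1) dw.
Rewriting, the integral becomes -5·∫ sin(u) du = -5·-cos(u).
Substituting back, u = w**2 - w + 2.

5*cos(w**2 - w + 2) + C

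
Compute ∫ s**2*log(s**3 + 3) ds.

s**3*log(s**3 + 3)/3 - s**3/3 + log(s**3 + 3) + C

Let u = s**3 + 3, so du = (3*s**2) ds.
The integral becomes (1/3)·∫ log(u) du; integrate by parts with u′=log(u), dv′=du.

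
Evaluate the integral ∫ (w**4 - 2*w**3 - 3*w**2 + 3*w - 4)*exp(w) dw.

Use integration by parts with u = w**4 - 2*w**3 - 3*w**2 + 3*w - 4, dv = exp(w) dw, so v = exp(w).
Apply parts 4 times (tabular method): alternate signs, differentiate u down to 0, integrate dv up.

(w**4 - 6*w**3 + 15*w**2 - 27*w + 23)*exp(w) + C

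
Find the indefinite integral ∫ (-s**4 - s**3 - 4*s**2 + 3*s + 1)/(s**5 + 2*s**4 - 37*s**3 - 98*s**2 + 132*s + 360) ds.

-1637*log(s - 6)/3168 + 33*log(s - 2)/560 - 29*log(s + 2)/96 + 49*log(s + 3)/45 - 307*log(s + 5)/231 + C

Factor the denominator: (s - 6)*(s - 2)*(s + 2)*(s + 3)*(s + 5).
Partial-fraction decomposition: -307/(231*(s + 5)) + 49/(45*(s + 3)) - 29/(96*(s + 2)) + 33/(560*(s - 2)) - 1637/(3168*(s - 6)).
Integrate each term: A/(s−a) contributes A·log|s−a|.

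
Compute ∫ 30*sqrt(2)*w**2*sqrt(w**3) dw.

20*sqrt(2)*(w**3)**(3/2)/3 + C

Let u = 2*w**3, so du = (6*w**2) dw.
Rewriting, the integral becomes 5·∫ √u du = 5·(2/3)u^(3/2).
Substituting back, u = 2*w**3.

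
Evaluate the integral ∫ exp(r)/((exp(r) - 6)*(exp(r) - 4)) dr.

log(exp(r) - 6)/2 - log(exp(r) - 4)/2 + C

Let u = e^r, du = e^r dr.
The integral becomes ∫ du/((u-6)(u-4)); decompose into partial fractions.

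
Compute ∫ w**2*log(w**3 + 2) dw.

Let u = w**3 + 2, so du = (3*w**2) dw.
The integral becomes (1/3)·∫ log(u) du; integrate by parts with u′=log(u), dv′=du.

w**3*log(w**3 + 2)/3 - w**3/3 + 2*log(w**3 + 2)/3 + C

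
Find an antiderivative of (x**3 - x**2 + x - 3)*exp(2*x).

Use integration by parts with u = x**3 - x**2 + x - 3, dv = exp(2*x) dx, so v = exp(2*x)/2.
Apply parts 3 times (tabular method): alternate signs, differentiate u down to 0, integrate dv up.

(4*x**3 - 10*x**2 + 14*x - 19)*exp(2*x)/8 + C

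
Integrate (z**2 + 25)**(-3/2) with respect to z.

Substitute z = 5·tan(θ), so dz = 5·sec(θ)^2 dθ and the radical becomes sqrt(z**2 + 25) = 5·sec(θ) by the Pythagorean identity.
Integrate the resulting trig expression in θ, then back-substitute tan(θ) = z/5, sec(θ) = sqrt(z**2 + 25)/5 (absorbing any constant into C).

z/(25*sqrt(z**2 + 25)) + C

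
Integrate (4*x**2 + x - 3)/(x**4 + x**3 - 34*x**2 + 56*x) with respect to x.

Factor the denominator: x*(x - 4)*(x - 2)*(x + 7).
Partial-fraction decomposition: -62/(231*(x + 7)) - 5/(12*(x - 2)) + 65/(88*(x - 4)) - 3/(56*x).
Integrate each term: A/(x−a) contributes A·log|x−a|.

-3*log(x)/56 + 65*log(x - 4)/88 - 5*log(x - 2)/12 - 62*log(x + 7)/231 + C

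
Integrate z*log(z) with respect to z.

Use integration by parts with u = log(z), dv = z dz.
Then du = 1/z dz and v = z**2/2.

z**2*log(z)/2 - z**2/4 + C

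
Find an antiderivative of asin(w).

Use integration by parts with u = arcsin(w), dv = dw.
Then du = 1/sqrt(-w**2 + 1) dw.

w*asin(w) + sqrt(-w**2 + 1) + C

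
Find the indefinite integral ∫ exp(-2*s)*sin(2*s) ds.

Let I denote the integral. Integrate by parts with u = sin(2*s), dv = exp(-2*s) ds, so v = -exp(-2*s)/2: I = -exp(-2*s)*sin(2*s)/2 + ∫ exp(-2*s)*cos(2*s) ds.
Apply parts again with u = cos(2*s), dv = exp(-2*s) ds: ∫ exp(-2*s)*cos(2*s) ds = -exp(-2*s)*cos(2*s)/2 − I. Substituting back brings back I: I = -exp(-2*s)*sin(2*s)/2 - exp(-2*s)*cos(2*s)/2 − I.
Solving for I: (1 + 1)·I equals the remaining terms, so I = (1/2)·(-exp(-2*s)*sin(2*s)/2 - exp(-2*s)*cos(2*s)/2).

-exp(-2*s)*sin(2*s)/4 - exp(-2*s)*cos(2*s)/4 + C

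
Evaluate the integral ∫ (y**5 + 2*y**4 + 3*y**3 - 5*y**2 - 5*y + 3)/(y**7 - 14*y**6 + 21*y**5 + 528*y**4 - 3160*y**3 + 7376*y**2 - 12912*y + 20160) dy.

Factor the denominator: (y - 6)**2*(y - 5)*(y - 4)*(y + 7)*(y**2 + 4).
Partial-fraction decomposition: (2224*y + 1869)/(614800*(y**2 + 4)) - 13241/(1182324*(y + 7)) - 1631/(880*(y - 4)) + 4603/(348*(y - 5)) - 768343/(67600*(y - 6)) + 10809/(1040*(y - 6)**2).
Integrate each term; A/(y−a) gives A·log|y−a|; the (By+D)/(y²+p²) term gives a log and an atan.

-768343*log(y - 6)/67600 + 4603*log(y - 5)/348 - 1631*log(y - 4)/880 - 13241*log(y + 7)/1182324 + 139*log(y**2 + 4)/76850 + 1869*atan(y/2)/1229600 - 10809/(1040*y - 6240) + C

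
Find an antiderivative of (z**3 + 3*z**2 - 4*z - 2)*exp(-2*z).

(-4*z**3 - 18*z**2 - 2*z + 7)*exp(-2*z)/8 + C

Use integration by parts with u = z**3 + 3*z**2 - 4*z - 2, dv = exp(-2*z) dz, so v = -exp(-2*z)/2.
Apply parts 3 times (tabular method): alternate signs, differentiate u down to 0, integrate dv up.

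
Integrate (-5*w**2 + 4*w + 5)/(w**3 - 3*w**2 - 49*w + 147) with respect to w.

Factor the denominator: (w - 7)*(w - 3)*(w + 7).
Partial-fraction decomposition: -67/(35*(w + 7)) + 7/(10*(w - 3)) - 53/(14*(w - 7)).
Integrate each term: A/(w−a) contributes A·log|w−a|.

-53*log(w - 7)/14 + 7*log(w - 3)/10 - 67*log(w + 7)/35 + C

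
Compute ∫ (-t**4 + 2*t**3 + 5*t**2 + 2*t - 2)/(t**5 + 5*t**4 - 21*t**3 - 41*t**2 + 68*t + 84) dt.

11*log(t - 3)/100 - 11*log(t - 2)/54 - log(t + 1)/36 + 9*log(t + 2)/50 - 1429*log(t + 7)/1350 + C

Factor the denominator: (t - 3)*(t - 2)*(t + 1)*(t + 2)*(t + 7).
Partial-fraction decomposition: -1429/(1350*(t + 7)) + 9/(50*(t + 2)) - 1/(36*(t + 1)) - 11/(54*(t - 2)) + 11/(100*(t - 3)).
Integrate each term: A/(t−a) contributes A·log|t−a|.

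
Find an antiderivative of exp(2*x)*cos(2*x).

Let I denote the integral. Integrate by parts with u = cos(2*x), dv = exp(2*x) dx, so v = exp(2*x)/2: I = exp(2*x)*cos(2*x)/2 + ∫ exp(2*x)*sin(2*x) dx.
Apply parts again with u = sin(2*x), dv = exp(2*x) dx: ∫ exp(2*x)*sin(2*x) dx = exp(2*x)*sin(2*x)/2 − I. Substituting back brings back I: I = exp(2*x)*sin(2*x)/2 + exp(2*x)*cos(2*x)/2 − I.
Solving for I: (1 + 1)·I equals the remaining terms, so I = (1/2)·(exp(2*x)*sin(2*x)/2 + exp(2*x)*cos(2*x)/2).

exp(2*x)*sin(2*x)/4 + exp(2*x)*cos(2*x)/4 + C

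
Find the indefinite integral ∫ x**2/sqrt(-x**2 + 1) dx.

Substitute x = sin(θ), so dx = cos(θ) dθ and the radical becomes sqrt(-x**2 + 1) = cos(θ) by the Pythagorean identity.
Integrate the resulting trig expression in θ, then back-substitute θ = asin(x), sin(θ) = x, cos(θ) = sqrt(-x**2 + 1) (absorbing any constant into C).

-x*sqrt(-x**2 + 1)/2 + asin(x)/2 + C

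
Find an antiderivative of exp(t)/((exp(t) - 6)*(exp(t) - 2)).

log(exp(t) - 6)/4 - log(exp(t) - 2)/4 + C

Let u = e^t, du = e^t dt.
The integral becomes ∫ du/((u-6)(u-2)); decompose into partial fractions.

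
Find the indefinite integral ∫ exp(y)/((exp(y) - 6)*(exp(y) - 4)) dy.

log(exp(y) - 6)/2 - log(exp(y) - 4)/2 + C

Let u = e^y, du = e^y dy.
The integral becomes ∫ du/((u-4)(u-6)); decompose into partial fractions.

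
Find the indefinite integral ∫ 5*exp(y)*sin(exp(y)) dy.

-5*cos(exp(y)) + C

Let u = exp(y), so du = (exp(y)) dy.
Rewriting, the integral becomes 5·∫ sin(u) du = 5·-cos(u).
Substituting back, u = exp(y).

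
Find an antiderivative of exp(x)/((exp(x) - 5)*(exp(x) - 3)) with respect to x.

log(exp(x) - 5)/2 - log(exp(x) - 3)/2 + C

Let u = e^x, du = e^x dx.
The integral becomes ∫ du/((u-5)(u-3)); decompose into partial fractions.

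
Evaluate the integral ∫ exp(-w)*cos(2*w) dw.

Let I denote the integral. Integrate by parts with u = cos(2*w), dv = exp(-w) dw, so v = -exp(-w): I = -exp(-w)*cos(2*w) − 2·∫ exp(-w)*sin(2*w) dw.
Apply parts again with u = sin(2*w), dv = exp(-w) dw: ∫ exp(-w)*sin(2*w) dw = -exp(-w)*sin(2*w) + 2·I. Substituting back brings back I: I = 2*exp(-w)*sin(2*w) - exp(-w)*cos(2*w) − 4·I.
Solving for I: (1 + 4)·I equals the remaining terms, so I = (1/5)·(2*exp(-w)*sin(2*w) - exp(-w)*cos(2*w)).

2*exp(-w)*sin(2*w)/5 - exp(-w)*cos(2*w)/5 + C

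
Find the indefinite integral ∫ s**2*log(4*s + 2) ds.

s**3*log(4*s + 2)/3 - s**3/9 + s**2/12 - s/12 + log(2*s + 1)/24 + C

Use integration by parts with u = log(4*s + 2), dv = s**2 ds.
Then du = 4/(4*s + 2) ds and v = s**3/3.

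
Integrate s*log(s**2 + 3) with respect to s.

Let u = s**2 + 3, so du = (2*s) ds.
The integral becomes (1/2)·∫ log(u) du; integrate by parts with u′=log(u), dv′=du.

s**2*log(s**2 + 3)/2 - s**2/2 + 3*log(s**2 + 3)/2 + C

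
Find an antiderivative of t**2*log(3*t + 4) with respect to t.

t**3*log(3*t + 4)/3 - t**3/9 + 2*t**2/9 - 16*t/27 + 64*log(3*t + 4)/81 + C

Use integration by parts with u = log(3*t + 4), dv = t**2 dt.
Then du = 3/(3*t + 4) dt and v = t**3/3.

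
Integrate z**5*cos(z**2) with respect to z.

z**4*sin(z**2)/2 + z**2*cos(z**2) - sin(z**2) + C

Let u = z², du = 2z dz; rewrite as (1/2)∫ u^2·cos(1u) du.
Now integrate by parts 2 times.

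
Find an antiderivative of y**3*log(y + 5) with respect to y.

Use integration by parts with u = log(y + 5), dv = y**3 dy.
Then du = 1/(y + 5) dy and v = y**4/4.

y**4*log(y + 5)/4 - y**4/16 + 5*y**3/12 - 25*y**2/8 + 125*y/4 - 625*log(y + 5)/4 + C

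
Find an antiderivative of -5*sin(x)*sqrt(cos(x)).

10*cos(x)**(3/2)/3 + C

Let u = cos(x), so du = (-sin(x)) dx.
Rewriting, the integral becomes 5·∫ √u du = 5·(2/3)u^(3/2).
Substituting back, u = cos(x).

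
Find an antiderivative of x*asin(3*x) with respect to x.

Use integration by parts with u = arcsin(3*x), dv = x dx.
Then du = 3/sqrt(-9*x**2 + 1) dx.

x**2*asin(3*x)/2 + x*sqrt(-9*x**2 + 1)/12 - asin(3*x)/36 + C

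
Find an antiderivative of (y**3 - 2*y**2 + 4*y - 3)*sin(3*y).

-y**3*cos(3*y)/3 + y**2*sin(3*y)/3 + 2*y**2*cos(3*y)/3 - 4*y*sin(3*y)/9 - 10*y*cos(3*y)/9 + 10*sin(3*y)/27 + 23*cos(3*y)/27 + C

Use integration by parts with u = y**3 - 2*y**2 + 4*y - 3, dv = sin(3*y) dy, so v = -cos(3*y)/3.
Apply parts 3 times (tabular method): alternate signs, differentiate u down to 0, integrate dv up.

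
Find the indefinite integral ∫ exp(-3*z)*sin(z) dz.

Let I denote the integral. Integrate by parts with u = sin(z), dv = exp(-3*z) dz, so v = -exp(-3*z)/3: I = -exp(-3*z)*sin(z)/3 + (1/3)·∫ exp(-3*z)*cos(z) dz.
Apply parts again with u = cos(z), dv = exp(-3*z) dz: ∫ exp(-3*z)*cos(z) dz = -exp(-3*z)*cos(z)/3 − (1/3)·I. Substituting back brings back I: I = -exp(-3*z)*sin(z)/3 - exp(-3*z)*cos(z)/9 − (1/9)·I.
Solving for I: (1 + 1/9)·I equals the remaining terms, so I = (9/10)·(-exp(-3*z)*sin(z)/3 - exp(-3*z)*cos(z)/9).

-3*exp(-3*z)*sin(z)/10 - exp(-3*z)*cos(z)/10 + C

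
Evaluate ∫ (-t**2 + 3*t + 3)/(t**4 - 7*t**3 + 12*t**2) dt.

19*log(t)/48 - log(t - 4)/16 - log(t - 3)/3 - 1/(4*t) + C

Factor the denominator: t**2*(t - 4)*(t - 3).
Partial-fraction decomposition: -1/(3*(t - 3)) - 1/(16*(t - 4)) + 19/(48*t) + 1/(4*t**2).
Integrate each term; A/(t−a) gives A·log|t−a|; A/(t−a)² gives −A/(t−a).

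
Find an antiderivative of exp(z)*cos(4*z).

4*exp(z)*sin(4*z)/17 + exp(z)*cos(4*z)/17 + C

Let I denote the integral. Integrate by parts with u = cos(4*z), dv = exp(z) dz, so v = exp(z): I = exp(z)*cos(4*z) + 4·∫ exp(z)*sin(4*z) dz.
Apply parts again with u = sin(4*z), dv = exp(z) dz: ∫ exp(z)*sin(4*z) dz = exp(z)*sin(4*z) − 4·I. Substituting back brings back I: I = 4*exp(z)*sin(4*z) + exp(z)*cos(4*z) − 16·I.
Solving for I: (1 + 16)·I equals the remaining terms, so I = (1/17)·(4*exp(z)*sin(4*z) + exp(z)*cos(4*z)).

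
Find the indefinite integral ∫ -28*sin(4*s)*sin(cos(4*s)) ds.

Let u = cos(4*s), so du = (-4*sin(4*s)) ds.
Rewriting, the integral becomes 7·∫ sin(u) du = 7·-cos(u).
Substituting back, u = cos(4*s).

-7*cos(cos(4*s)) + C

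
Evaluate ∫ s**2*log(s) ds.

s**3*log(s)/3 - s**3/9 + C

Use integration by parts with u = log(s), dv = s**2 ds.
Then du = 1/s ds and v = s**3/3.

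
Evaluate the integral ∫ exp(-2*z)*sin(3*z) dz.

-2*exp(-2*z)*sin(3*z)/13 - 3*exp(-2*z)*cos(3*z)/13 + C

Let I denote the integral. Integrate by parts with u = sin(3*z), dv = exp(-2*z) dz, so v = -exp(-2*z)/2: I = -exp(-2*z)*sin(3*z)/2 + (3/2)·∫ exp(-2*z)*cos(3*z) dz.
Apply parts again with u = cos(3*z), dv = exp(-2*z) dz: ∫ exp(-2*z)*cos(3*z) dz = -exp(-2*z)*cos(3*z)/2 − (3/2)·I. Substituting back brings back I: I = -exp(-2*z)*sin(3*z)/2 - 3*exp(-2*z)*cos(3*z)/4 − (9/4)·I.
Solving for I: (1 + 9/4)·I equals the remaining terms, so I = (4/13)·(-exp(-2*z)*sin(3*z)/2 - 3*exp(-2*z)*cos(3*z)/4).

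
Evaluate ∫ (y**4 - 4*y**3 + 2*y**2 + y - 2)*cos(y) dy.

y**4*sin(y) - 4*y**3*sin(y) + 4*y**3*cos(y) - 10*y**2*sin(y) - 12*y**2*cos(y) + 25*y*sin(y) - 20*y*cos(y) + 18*sin(y) + 25*cos(y) + C

Use integration by parts with u = y**4 - 4*y**3 + 2*y**2 + y - 2, dv = cos(y) dy, so v = sin(y).
Apply parts 4 times (tabular method): alternate signs, differentiate u down to 0, integrate dv up.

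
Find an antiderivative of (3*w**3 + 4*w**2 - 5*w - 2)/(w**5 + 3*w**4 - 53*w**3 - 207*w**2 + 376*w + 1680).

Factor the denominator: (w - 7)*(w - 3)*(w + 4)**2*(w + 5).
Partial-fraction decomposition: -21/(8*(w + 5)) + 1339/(539*(w + 4)) - 10/(7*(w + 4)**2) - 25/(392*(w - 3)) + 9/(44*(w - 7)).
Integrate each term; A/(w−a) gives A·log|w−a|; A/(w−a)² gives −A/(w−a).

9*log(w - 7)/44 - 25*log(w - 3)/392 + 1339*log(w + 4)/539 - 21*log(w + 5)/8 + 10/(7*w + 28) + C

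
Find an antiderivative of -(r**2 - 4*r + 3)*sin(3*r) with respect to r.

Use integration by parts with u = r**2 - 4*r + 3, dv = -sin(3*r) dr, so v = cos(3*r)/3.
Apply parts 2 times (tabular method): alternate signs, differentiate u down to 0, integrate dv up.

r**2*cos(3*r)/3 - 2*r*sin(3*r)/9 - 4*r*cos(3*r)/3 + 4*sin(3*r)/9 + 25*cos(3*r)/27 + C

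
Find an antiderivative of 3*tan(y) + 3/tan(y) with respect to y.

Let u = tan(y), so du = (tan(y)**2 + 1) dy.
Rewriting, the integral becomes 3·∫ 1/u du = 3·log(u).
Substituting back, u = tan(y).

3*log(tan(y)) + C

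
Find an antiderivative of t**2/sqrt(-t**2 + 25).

-t*sqrt(-t**2 + 25)/2 + 25*asin(t/5)/2 + C

Substitute t = 5·sin(θ), so dt = 5·cos(θ) dθ and the radical becomes sqrt(-t**2 + 25) = 5·cos(θ) by the Pythagorean identity.
Integrate the resulting trig expression in θ, then back-substitute θ = asin(t/5), sin(θ) = t/5, cos(θ) = sqrt(-t**2 + 25)/5 (absorbing any constant into C).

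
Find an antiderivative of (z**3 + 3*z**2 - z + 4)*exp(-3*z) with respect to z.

(-9*z**3 - 36*z**2 - 15*z - 41)*exp(-3*z)/27 + C

Use integration by parts with u = z**3 + 3*z**2 - z + 4, dv = exp(-3*z) dz, so v = -exp(-3*z)/3.
Apply parts 3 times (tabular method): alternate signs, differentiate u down to 0, integrate dv up.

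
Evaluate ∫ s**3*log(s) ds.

s**4*log(s)/4 - s**4/16 + C

Use integration by parts with u = log(s), dv = s**3 ds.
Then du = 1/s ds and v = s**4/4.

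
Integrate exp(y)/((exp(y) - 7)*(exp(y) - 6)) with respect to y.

log(exp(y) - 7) - log(exp(y) - 6) + C

Let u = e^y, du = e^y dy.
The integral becomes ∫ du/((u-7)(u-6)); decompose into partial fractions.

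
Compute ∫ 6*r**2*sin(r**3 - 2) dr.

-2*cos(r**3 - 2) + C

Let u = r**3 - 2, so du = (3*r**2) dr.
Rewriting, the integral becomes 2·∫ sin(u) du = 2·-cos(u).
Substituting back, u = r**3 - 2.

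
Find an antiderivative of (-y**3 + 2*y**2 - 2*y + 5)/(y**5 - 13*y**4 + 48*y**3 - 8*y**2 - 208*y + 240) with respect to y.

-151*log(y - 6)/128 + 80*log(y - 5)/63 - 17*log(y - 2)/144 + 25*log(y + 2)/896 - 1/(48*y - 96) + C

Factor the denominator: (y - 6)*(y - 5)*(y - 2)**2*(y + 2).
Partial-fraction decomposition: 25/(896*(y + 2)) - 17/(144*(y - 2)) + 1/(48*(y - 2)**2) + 80/(63*(y - 5)) - 151/(128*(y - 6)).
Integrate each term; A/(y−a) gives A·log|y−a|; A/(y−a)² gives −A/(y−a).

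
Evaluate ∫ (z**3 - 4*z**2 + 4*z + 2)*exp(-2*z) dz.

Use integration by parts with u = z**3 - 4*z**2 + 4*z + 2, dv = exp(-2*z) dz, so v = -exp(-2*z)/2.
Apply parts 3 times (tabular method): alternate signs, differentiate u down to 0, integrate dv up.

(-4*z**3 + 10*z**2 - 6*z - 11)*exp(-2*z)/8 + C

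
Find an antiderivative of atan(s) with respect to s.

Use integration by parts with u = arctan(s), dv = ds.
Then du = 1/(s**2 + 1) ds.

s*atan(s) - log(s**2 + 1)/2 + C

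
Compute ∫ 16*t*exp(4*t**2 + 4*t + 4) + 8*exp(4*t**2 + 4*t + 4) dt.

2*exp(4*t**2 + 4*t + 4) + C

Let u = 4*t**2 + 4*t + 4, so du = (8*t + 4) dt.
Rewriting, the integral becomes 2·∫ e^u du = 2·e^u.
Substituting back, u = 4*t**2 + 4*t + 4.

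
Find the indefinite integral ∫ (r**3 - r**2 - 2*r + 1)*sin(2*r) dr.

Use integration by parts with u = r**3 - r**2 - 2*r + 1, dv = sin(2*r) dr, so v = -cos(2*r)/2.
Apply parts 3 times (tabular method): alternate signs, differentiate u down to 0, integrate dv up.

-r**3*cos(2*r)/2 + 3*r**2*sin(2*r)/4 + r**2*cos(2*r)/2 - r*sin(2*r)/2 + 7*r*cos(2*r)/4 - 7*sin(2*r)/8 - 3*cos(2*r)/4 + C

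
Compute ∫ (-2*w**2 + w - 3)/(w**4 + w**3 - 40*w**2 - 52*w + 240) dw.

-69*log(w - 6)/440 + 3*log(w - 2)/56 - 13*log(w + 4)/20 + 58*log(w + 5)/77 + C

Factor the denominator: (w - 6)*(w - 2)*(w + 4)*(w + 5).
Partial-fraction decomposition: 58/(77*(w + 5)) - 13/(20*(w + 4)) + 3/(56*(w - 2)) - 69/(440*(w - 6)).
Integrate each term: A/(w−a) contributes A·log|w−a|.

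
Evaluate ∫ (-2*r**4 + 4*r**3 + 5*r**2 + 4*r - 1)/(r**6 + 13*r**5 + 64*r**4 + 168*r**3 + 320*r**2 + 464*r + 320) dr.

Factor the denominator: (r + 2)**2*(r + 4)*(r + 5)*(r**2 + 4).
Partial-fraction decomposition: (64*r + 57)/(464*(r**2 + 4)) + 1646/(261*(r + 5)) - 141/(16*(r + 4)) + 341/(144*(r + 2)) - 53/(48*(r + 2)**2).
Integrate each term; A/(r−a) gives A·log|r−a|; the (Br+D)/(r²+p²) term gives a log and an atan.

341*log(r + 2)/144 - 141*log(r + 4)/16 + 1646*log(r + 5)/261 + 2*log(r**2 + 4)/29 + 57*atan(r/2)/928 + 53/(48*r + 96) + C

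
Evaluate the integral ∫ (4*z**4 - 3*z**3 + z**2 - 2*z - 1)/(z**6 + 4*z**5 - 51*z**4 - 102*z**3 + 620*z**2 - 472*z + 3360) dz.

Factor the denominator: (z - 5)*(z - 4)*(z + 6)*(z + 7)*(z**2 + 4).
Partial-fraction decomposition: (9333*z + 29062)/(614800*(z**2 + 4)) - 3565/(2332*(z + 7)) + 5879/(4400*(z + 6)) - 839/(2200*(z - 4)) + 713/(1276*(z - 5)).
Integrate each term; A/(z−a) gives A·log|z−a|; the (Bz+D)/(z²+p²) term gives a log and an atan.

713*log(z - 5)/1276 - 839*log(z - 4)/2200 + 5879*log(z + 6)/4400 - 3565*log(z + 7)/2332 + 9333*log(z**2 + 4)/1229600 + 14531*atan(z/2)/614800 + C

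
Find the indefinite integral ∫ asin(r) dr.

Use integration by parts with u = arcsin(r), dv = dr.
Then du = 1/sqrt(-r**2 + 1) dr.

r*asin(r) + sqrt(-r**2 + 1) + C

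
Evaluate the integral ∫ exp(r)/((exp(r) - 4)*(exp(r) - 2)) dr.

Let u = e^r, du = e^r dr.
The integral becomes ∫ du/((u-2)(u-4)); decompose into partial fractions.

log(exp(r) - 4)/2 - log(exp(r) - 2)/2 + C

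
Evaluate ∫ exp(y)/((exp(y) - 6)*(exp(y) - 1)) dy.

Let u = e^y, du = e^y dy.
The integral becomes ∫ du/((u-1)(u-6)); decompose into partial fractions.

log(exp(y) - 6)/5 - log(exp(y) - 1)/5 + C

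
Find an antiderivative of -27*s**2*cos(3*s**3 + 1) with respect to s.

-3*sin(3*s**3 + 1) + C

Let u = 3*s**3 + 1, so du = (9*s**2) ds.
Rewriting, the integral becomes -3·∫ cos(u) du = -3·sin(u).
Substituting back, u = 3*s**3 + 1.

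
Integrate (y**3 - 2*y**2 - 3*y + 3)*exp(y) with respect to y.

(y**3 - 5*y**2 + 7*y - 4)*exp(y) + C

Use integration by parts with u = y**3 - 2*y**2 - 3*y + 3, dv = exp(y) dy, so v = exp(y).
Apply parts 3 times (tabular method): alternate signs, differentiate u down to 0, integrate dv up.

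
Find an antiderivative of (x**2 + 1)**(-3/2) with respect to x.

Substitute x = tan(θ), so dx = sec(θ)^2 dθ and the radical becomes sqrt(x**2 + 1) = sec(θ) by the Pythagorean identity.
Integrate the resulting trig expression in θ, then back-substitute tan(θ) = x, sec(θ) = sqrt(x**2 + 1) (absorbing any constant into C).

x/sqrt(x**2 + 1) + C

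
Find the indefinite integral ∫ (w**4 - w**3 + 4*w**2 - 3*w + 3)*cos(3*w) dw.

w**4*sin(3*w)/3 - w**3*sin(3*w)/3 + 4*w**3*cos(3*w)/9 + 8*w**2*sin(3*w)/9 - w**2*cos(3*w)/3 - 7*w*sin(3*w)/9 + 16*w*cos(3*w)/27 + 65*sin(3*w)/81 - 7*cos(3*w)/27 + C

Use integration by parts with u = w**4 - w**3 + 4*w**2 - 3*w + 3, dv = cos(3*w) dw, so v = sin(3*w)/3.
Apply parts 4 times (tabular method): alternate signs, differentiate u down to 0, integrate dv up.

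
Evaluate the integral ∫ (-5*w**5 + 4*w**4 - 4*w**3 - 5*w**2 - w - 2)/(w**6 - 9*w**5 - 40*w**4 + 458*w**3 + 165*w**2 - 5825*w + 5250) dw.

-76057*log(w - 7)/1728 + 34748*log(w - 6)/605 - 13757*log(w - 5)/800 + 13*log(w - 1)/4320 - 712643*log(w + 5)/580800 - 18503/(7920*w + 39600) + C

Factor the denominator: (w - 7)*(w - 6)*(w - 5)*(w - 1)*(w + 5)**2.
Partial-fraction decomposition: -712643/(580800*(w + 5)) + 18503/(7920*(w + 5)**2) + 13/(4320*(w - 1)) - 13757/(800*(w - 5)) + 34748/(605*(w - 6)) - 76057/(1728*(w - 7)).
Integrate each term; A/(w−a) gives A·log|w−a|; A/(w−a)² gives −A/(w−a).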